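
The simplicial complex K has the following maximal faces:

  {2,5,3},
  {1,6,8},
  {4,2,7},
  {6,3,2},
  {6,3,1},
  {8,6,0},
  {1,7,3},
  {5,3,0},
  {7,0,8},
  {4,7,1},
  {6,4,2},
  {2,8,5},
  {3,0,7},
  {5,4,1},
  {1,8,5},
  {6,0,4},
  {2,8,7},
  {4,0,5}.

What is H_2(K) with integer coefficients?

H_2 ≅ Z.

Fix the vertex order 0 < 1 < 2 < 3 < 4 < 5 < 6 < 7 < 8 and write every simplex with vertices in increasing order. Then dim K = 2 and the simplices of K are:

  0-simplices (9): [0], [1], [2], [3], [4], [5], [6], [7], [8]
  1-simplices (27): (27 of them)
  2-simplices (18): [0,3,5], [0,3,7], [0,4,5], [0,4,6], [0,6,8], [0,7,8], [1,3,6], [1,3,7], [1,4,5], [1,4,7], [1,5,8], [1,6,8], [2,3,5], [2,3,6], [2,4,6], [2,4,7], [2,5,8], [2,7,8]

giving chain groups C_0 ≅ Z^9, C_1 ≅ Z^27, C_2 ≅ Z^18.

The boundary map ∂_1: C_1 → C_0 maps an edge to its endpoints' difference, ∂[p,q] = q − p. For instance
  ∂[1,6] = [6] − [1].
The 9×27 boundary matrix has rank 8 and Smith normal form diag(1,1,1,1,1,1,1,1).

Boundary ∂_2: C_2 → C_1 sends each 2-simplex [p,q,r] to [q,r] − [p,r] + [p,q]. For instance
  ∂[0,3,5] = [3,5] − [0,5] + [0,3],
  ∂[2,3,6] = [3,6] − [2,6] + [2,3].
The 27×18 boundary matrix has rank 17 and Smith normal form diag(1,1,1,1,1,1,1,1,1,1,1,1,1,1,1,1,1).

From H_k ≅ ker(∂_k) / im(∂_{k+1}) we obtain:

  H_2: rank ker ∂_2 − rank ∂_3 = (18 − 17) − 0 = 1, and there is no ∂_3, so H_2 = Z.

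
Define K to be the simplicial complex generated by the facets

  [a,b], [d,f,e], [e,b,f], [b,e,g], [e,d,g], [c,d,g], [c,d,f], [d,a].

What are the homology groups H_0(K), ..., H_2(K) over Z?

H_0 = Z,  H_1 = Z,  H_2 = 0.

K has 7 vertices, 13 edges, 6 triangles.
rank ∂_0 = 0, rank ∂_1 = 6 ⇒ b_0 = 7 − 0 − 6 = 1; all invariant factors of ∂_1 are 1 so no torsion. So H_0 = Z.
rank ∂_1 = 6, rank ∂_2 = 6 ⇒ b_1 = 13 − 6 − 6 = 1; all invariant factors of ∂_2 are 1 so no torsion. So H_1 = Z.
rank ∂_2 = 6, rank ∂_3 = 0 ⇒ b_2 = 6 − 6 − 0 = 0. So H_2 = 0.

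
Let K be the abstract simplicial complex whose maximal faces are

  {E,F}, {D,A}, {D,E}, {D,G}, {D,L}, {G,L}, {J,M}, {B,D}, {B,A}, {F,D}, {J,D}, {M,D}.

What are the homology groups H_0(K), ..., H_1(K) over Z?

H_0 ≅ Z,  H_1 ≅ Z^4.

Take the total order A < B < D < E < F < G < J < L < M on the vertex set. Then K (dimension 1) consists of the simplices:

  0-simplices (9): A, B, D, E, F, G, J, L, M
  1-simplices (12): AB, AD, BD, DE, DF, DG, DJ, DL, DM, EF, GL, JM

Hence C_0 ≅ Z^9, C_1 ≅ Z^12.

Boundary ∂_1: C_1 → C_0 maps an edge to its endpoints' difference, ∂[p,q] = q − p. For instance
  ∂DG = G − D.
This gives a 9×12 integer matrix of rank 8; reducing to Smith normal form yields diagonal entries (1,1,1,1,1,1,1,1).

Now H_k = ker ∂_k / im ∂_{k+1}, so:

  H_0: rank C_0 − rank ∂_1 = 9 − 8 = 1, and the invariant factors of ∂_1 are all 1, so H_0 = Z.
  H_1: rank ker ∂_1 − rank ∂_2 = (12 − 8) − 0 = 4, and there is no ∂_2, so H_1 = Z^4.

(K is a triangulation of a wedge of 4 circles.)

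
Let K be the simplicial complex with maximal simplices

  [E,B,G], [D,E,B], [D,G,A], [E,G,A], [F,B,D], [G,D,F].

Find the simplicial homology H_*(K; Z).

K has 6 vertices, 12 edges, 6 triangles.
rank ∂_0 = 0, rank ∂_1 = 5 ⇒ b_0 = 6 − 0 − 5 = 1; all invariant factors of ∂_1 are 1 so no torsion. So H_0 = Z.
rank ∂_1 = 5, rank ∂_2 = 6 ⇒ b_1 = 12 − 5 − 6 = 1; all invariant factors of ∂_2 are 1 so no torsion. So H_1 = Z.
rank ∂_2 = 6, rank ∂_3 = 0 ⇒ b_2 = 6 − 6 − 0 = 0. So H_2 = 0.

H_0 ≅ Z,  H_1 ≅ Z,  H_2 = 0.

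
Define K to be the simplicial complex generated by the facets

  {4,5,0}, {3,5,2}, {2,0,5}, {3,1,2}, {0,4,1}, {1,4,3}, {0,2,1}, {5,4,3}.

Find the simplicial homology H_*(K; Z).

H_0 ≅ Z,  H_1 = 0,  H_2 ≅ Z.

We work with the vertex ordering 0 < 1 < 2 < 3 < 4 < 5. The simplices of K, each written with vertices in increasing order, are:

  0-simplices (6): [0], [1], [2], [3], [4], [5]
  1-simplices (12): [0,1], [0,2], [0,4], [0,5], [1,2], [1,3], [1,4], [2,3], [2,5], [3,4], [3,5], [4,5]
  2-simplices (8): [0,1,2], [0,1,4], [0,2,5], [0,4,5], [1,2,3], [1,3,4], [2,3,5], [3,4,5]

giving chain groups C_0 ≅ Z^6, C_1 ≅ Z^12, C_2 ≅ Z^8.

∂_1: C_1 → C_0 maps an edge to its endpoints' difference, ∂[p,q] = q − p. For instance
  ∂[0,2] = [2] − [0].
The 6×12 boundary matrix has rank 5 and Smith normal form diag(1,1,1,1,1).

The boundary map ∂_2: C_2 → C_1 acts by ∂[p,q,r] = [q,r] − [p,r] + [p,q]. For instance
  ∂[0,4,5] = [4,5] − [0,5] + [0,4],
  ∂[3,4,5] = [4,5] − [3,5] + [3,4].
The resulting 12×8 matrix has rank 7, and its Smith normal form has invariant factors (1,1,1,1,1,1,1).

Computing H_k = (kernel of ∂_k) / (image of ∂_{k+1}):

  H_0: rank C_0 − rank ∂_1 = 6 − 5 = 1, and the invariant factors of ∂_1 are all 1, so H_0 = Z.
  H_1: rank ker ∂_1 − rank ∂_2 = (12 − 5) − 7 = 0, and the invariant factors of ∂_2 are all 1, so H_1 = 0.
  H_2: rank ker ∂_2 − rank ∂_3 = (8 − 7) − 0 = 1, and there is no ∂_3, so H_2 = Z.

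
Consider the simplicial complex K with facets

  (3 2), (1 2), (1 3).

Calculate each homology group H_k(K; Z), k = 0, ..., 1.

H_0 = Z,  H_1 = Z.

K has 3 vertices, 3 edges.
rank ∂_0 = 0, rank ∂_1 = 2 ⇒ b_0 = 3 − 0 − 2 = 1; all invariant factors of ∂_1 are 1 so no torsion. So H_0 = Z.
rank ∂_1 = 2, rank ∂_2 = 0 ⇒ b_1 = 3 − 2 − 0 = 1. So H_1 = Z.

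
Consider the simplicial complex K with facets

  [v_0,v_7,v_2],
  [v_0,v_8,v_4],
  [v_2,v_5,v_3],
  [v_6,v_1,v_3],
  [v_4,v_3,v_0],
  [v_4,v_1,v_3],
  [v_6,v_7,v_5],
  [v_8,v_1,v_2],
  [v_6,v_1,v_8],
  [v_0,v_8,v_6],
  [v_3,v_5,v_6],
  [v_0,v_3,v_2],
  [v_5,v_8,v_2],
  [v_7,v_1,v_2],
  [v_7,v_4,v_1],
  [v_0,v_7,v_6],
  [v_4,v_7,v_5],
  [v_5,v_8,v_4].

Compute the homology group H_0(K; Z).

H_0 ≅ Z.

We work with the vertex ordering v_0 < v_1 < v_2 < v_3 < v_4 < v_5 < v_6 < v_7 < v_8. The simplices of K, each written with vertices in increasing order, are:

  0-simplices (9): [v_0], [v_1], [v_2], [v_3], [v_4], [v_5], [v_6], [v_7], [v_8]
  1-simplices (27): (27 of them)
  2-simplices (18): (18 of them)

giving chain groups C_0 ≅ Z^9, C_1 ≅ Z^27, C_2 ≅ Z^18.

The boundary map ∂_1: C_1 → C_0 is given by ∂[p,q] = [q] − [p]. For instance
  ∂[v_1,v_2] = [v_2] − [v_1].
This gives a 9×27 integer matrix of rank 8; reducing to Smith normal form yields diagonal entries (1,1,1,1,1,1,1,1).

∂_2: C_2 → C_1 acts by ∂[p,q,r] = [q,r] − [p,r] + [p,q]. For instance
  ∂[v_1,v_2,v_8] = [v_2,v_8] − [v_1,v_8] + [v_1,v_2],
  ∂[v_0,v_6,v_7] = [v_6,v_7] − [v_0,v_7] + [v_0,v_6].
The resulting 27×18 matrix has rank 17, and its Smith normal form has invariant factors (1,1,1,1,1,1,1,1,1,1,1,1,1,1,1,1,1).

Now H_k = ker ∂_k / im ∂_{k+1}, so:

  H_0: rank C_0 − rank ∂_1 = 9 − 8 = 1, and the invariant factors of ∂_1 are all 1, so H_0 ≅ Z.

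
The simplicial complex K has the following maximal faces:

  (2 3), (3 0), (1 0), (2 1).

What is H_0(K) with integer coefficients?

Order the vertices as 0 < 1 < 2 < 3. Listing each simplex with vertices in this order, K has dimension 1 with simplices:

  0-simplices (4): [0], [1], [2], [3]
  1-simplices (4): [0,1], [0,3], [1,2], [2,3]

giving chain groups C_0 ≅ Z^4, C_1 ≅ Z^4.

The boundary map ∂_1: C_1 → C_0 maps an edge to its endpoints' difference, ∂[p,q] = q − p.
This gives a 4×4 integer matrix of rank 3; reducing to Smith normal form yields diagonal entries (1,1,1).

Reading off H_k = ker ∂_k / im ∂_{k+1}:

  H_0: rank C_0 − rank ∂_1 = 4 − 3 = 1, and the invariant factors of ∂_1 are all 1, so H_0 ≅ Z.

H_0 = Z.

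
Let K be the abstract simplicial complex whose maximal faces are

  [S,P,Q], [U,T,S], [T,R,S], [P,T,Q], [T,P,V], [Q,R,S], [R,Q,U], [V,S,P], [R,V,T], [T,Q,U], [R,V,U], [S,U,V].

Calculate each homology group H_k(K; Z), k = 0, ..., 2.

Order the vertices as P < Q < R < S < T < U < V. Listing each simplex with vertices in this order, K has dimension 2 with simplices:

  0-simplices (7): P, Q, R, S, T, U, V
  1-simplices (18): PQ, PS, PT, PV, QR, QS, QT, QU, RS, RT, RU, RV, ST, SU, SV, TU, TV, UV
  2-simplices (12): PQS, PQT, PSV, PTV, QRS, QRU, QTU, RST, RTV, RUV, STU, SUV

giving chain groups C_0 ≅ Z^7, C_1 ≅ Z^18, C_2 ≅ Z^12.

Boundary ∂_1: C_1 → C_0 maps an edge to its endpoints' difference, ∂[p,q] = q − p. For instance
  ∂PV = V − P.
The 7×18 boundary matrix has rank 6 and Smith normal form diag(1,1,1,1,1,1).

Boundary ∂_2: C_2 → C_1 maps a triangle to the signed sum of its edges. For instance
  ∂RTV = TV − RV + RT,
  ∂STU = TU − SU + ST.
The resulting 18×12 matrix has rank 12, and its Smith normal form has invariant factors (1,1,1,1,1,1,1,1,1,1,1,2).

Reading off H_k = ker ∂_k / im ∂_{k+1}:

  H_0: rank C_0 − rank ∂_1 = 7 − 6 = 1, and the invariant factors of ∂_1 are all 1, so H_0 ≅ Z.
  H_1: rank ker ∂_1 − rank ∂_2 = (18 − 6) − 12 = 0, and ∂_2 has invariant factor 2 > 1, so H_1 ≅ Z/2Z.
  H_2: rank ker ∂_2 − rank ∂_3 = (12 − 12) − 0 = 0, and there is no ∂_3, so H_2 ≅ 0.

As a check, the Euler characteristic is 7 − 18 + 12 = 1, which agrees with 1 − 0 + 0 = 1.

H_0 = Z,  H_1 = Z/2Z,  H_2 = 0.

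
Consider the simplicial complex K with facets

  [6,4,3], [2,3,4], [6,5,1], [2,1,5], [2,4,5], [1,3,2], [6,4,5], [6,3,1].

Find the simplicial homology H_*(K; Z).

H_0 = Z,  H_1 = 0,  H_2 = Z.

Order the vertices as 1 < 2 < 3 < 4 < 5 < 6. Listing each simplex with vertices in this order, K has dimension 2 with simplices:

  0-simplices (6): [1], [2], [3], [4], [5], [6]
  1-simplices (12): [1,2], [1,3], [1,5], [1,6], [2,3], [2,4], [2,5], [3,4], [3,6], [4,5], [4,6], [5,6]
  2-simplices (8): [1,2,3], [1,2,5], [1,3,6], [1,5,6], [2,3,4], [2,4,5], [3,4,6], [4,5,6]

giving chain groups C_0 ≅ Z^6, C_1 ≅ Z^12, C_2 ≅ Z^8.

The boundary map ∂_1: C_1 → C_0 sends each edge [p,q] (with p < q) to q − p.
The resulting 6×12 matrix has rank 5, and its Smith normal form has invariant factors (1,1,1,1,1).

Boundary ∂_2: C_2 → C_1 sends each 2-simplex [p,q,r] to [q,r] − [p,r] + [p,q]. For instance
  ∂[1,3,6] = [3,6] − [1,6] + [1,3],
  ∂[2,4,5] = [4,5] − [2,5] + [2,4].
This gives a 12×8 integer matrix of rank 7; reducing to Smith normal form yields diagonal entries (1,1,1,1,1,1,1).

Computing H_k = (kernel of ∂_k) / (image of ∂_{k+1}):

  H_0: rank C_0 − rank ∂_1 = 6 − 5 = 1, and the invariant factors of ∂_1 are all 1, so H_0 = Z.
  H_1: rank ker ∂_1 − rank ∂_2 = (12 − 5) − 7 = 0, and the invariant factors of ∂_2 are all 1, so H_1 = 0.
  H_2: rank ker ∂_2 − rank ∂_3 = (8 − 7) − 0 = 1, and there is no ∂_3, so H_2 = Z.

As a check, the Euler characteristic is 6 − 12 + 8 = 2, which agrees with 1 − 0 + 1 = 2.
(K is a triangulation of the 2-sphere S^2.)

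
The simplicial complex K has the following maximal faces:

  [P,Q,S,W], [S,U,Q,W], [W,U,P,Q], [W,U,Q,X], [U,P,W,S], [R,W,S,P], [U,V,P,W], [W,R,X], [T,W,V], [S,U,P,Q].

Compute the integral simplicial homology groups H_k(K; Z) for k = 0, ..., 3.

H_0 = Z,  H_1 = 0,  H_2 = 0,  H_3 = Z.

We work with the vertex ordering P < Q < R < S < T < U < V < W < X. The simplices of K, each written with vertices in increasing order, are:

  0-simplices (9): P, Q, R, S, T, U, V, W, X
  1-simplices (22): PQ, PR, PS, PU, PV, PW, QS, QU, QW, QX, RS, RW, RX, SU, SW, TV, TW, UV, UW, UX, VW, WX
  2-simplices (21): PQS, PQU, PQW, PRS, PRW, PSU, PSW, PUV, PUW, PVW, QSU, QSW, QUW, QUX, QWX, RSW, RWX, SUW, TVW, UVW, UWX
  3-simplices (8): PQSU, PQSW, PQUW, PRSW, PSUW, PUVW, QSUW, QUWX

so the chain groups are C_0 ≅ Z^9, C_1 ≅ Z^22, C_2 ≅ Z^21, C_3 ≅ Z^8.

The boundary map ∂_1: C_1 → C_0 maps an edge to its endpoints' difference, ∂[p,q] = q − p.
The 9×22 boundary matrix has rank 8 and Smith normal form diag(1,1,1,1,1,1,1,1).

Boundary ∂_2: C_2 → C_1 acts by ∂[p,q,r] = [q,r] − [p,r] + [p,q]. For instance
  ∂PRW = RW − PW + PR,
  ∂SUW = UW − SW + SU.
The 22×21 boundary matrix has rank 14 and Smith normal form diag(1,1,1,1,1,1,1,1,1,1,1,1,1,1).

∂_3: C_3 → C_2 sends each 3-simplex σ to the alternating sum Σ_i (−1)^i (σ with its i-th vertex removed). For instance
  ∂QSUW = SUW − QUW + QSW − QSU,
  ∂PQSU = QSU − PSU + PQU − PQS.
This gives a 21×8 integer matrix of rank 7; reducing to Smith normal form yields diagonal entries (1,1,1,1,1,1,1).

Now H_k = ker ∂_k / im ∂_{k+1}, so:

  H_0: rank C_0 − rank ∂_1 = 9 − 8 = 1, and the invariant factors of ∂_1 are all 1, so H_0 = Z.
  H_1: rank ker ∂_1 − rank ∂_2 = (22 − 8) − 14 = 0, and the invariant factors of ∂_2 are all 1, so H_1 = 0.
  H_2: rank ker ∂_2 − rank ∂_3 = (21 − 14) − 7 = 0, and the invariant factors of ∂_3 are all 1, so H_2 = 0.
  H_3: rank ker ∂_3 − rank ∂_4 = (8 − 7) − 0 = 1, and there is no ∂_4, so H_3 = Z.

As a check, the Euler characteristic is 9 − 22 + 21 − 8 = 0, which agrees with 1 − 0 + 0 − 1 = 0.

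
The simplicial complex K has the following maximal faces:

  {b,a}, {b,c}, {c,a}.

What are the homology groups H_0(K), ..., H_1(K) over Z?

H_0 = Z,  H_1 = Z.

Take the total order a < b < c on the vertex set. Then K (dimension 1) consists of the simplices:

  0-simplices (3): a, b, c
  1-simplices (3): ab, ac, bc

Hence C_0 ≅ Z^3, C_1 ≅ Z^3.

∂_1: C_1 → C_0 maps an edge to its endpoints' difference, ∂[p,q] = q − p. For instance
  ∂ac = c − a.
The resulting 3×3 matrix has rank 2, and its Smith normal form has invariant factors (1,1).

Reading off H_k = ker ∂_k / im ∂_{k+1}:

  H_0: rank C_0 − rank ∂_1 = 3 − 2 = 1, and the invariant factors of ∂_1 are all 1, so H_0 ≅ Z.
  H_1: rank ker ∂_1 − rank ∂_2 = (3 − 2) − 0 = 1, and there is no ∂_2, so H_1 ≅ Z.

(K is a triangulation of the circle S^1.)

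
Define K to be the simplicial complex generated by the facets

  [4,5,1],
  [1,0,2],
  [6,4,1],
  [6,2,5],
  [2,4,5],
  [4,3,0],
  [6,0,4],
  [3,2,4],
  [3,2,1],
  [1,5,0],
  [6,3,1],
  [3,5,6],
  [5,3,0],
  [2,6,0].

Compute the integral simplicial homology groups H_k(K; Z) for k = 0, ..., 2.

H_0 = Z,  H_1 = Z^2,  H_2 = Z.

Fix the vertex order 0 < 1 < 2 < 3 < 4 < 5 < 6 and write every simplex with vertices in increasing order. Then dim K = 2 and the simplices of K are:

  0-simplices (7): [0], [1], [2], [3], [4], [5], [6]
  1-simplices (21): [0,1], [0,2], [0,3], [0,4], [0,5], [0,6], [1,2], [1,3], [1,4], [1,5], [1,6], [2,3], [2,4], [2,5], [2,6], [3,4], [3,5], [3,6], [4,5], [4,6], [5,6]
  2-simplices (14): [0,1,2], [0,1,5], [0,2,6], [0,3,4], [0,3,5], [0,4,6], [1,2,3], [1,3,6], [1,4,5], [1,4,6], [2,3,4], [2,4,5], [2,5,6], [3,5,6]

giving chain groups C_0 ≅ Z^7, C_1 ≅ Z^21, C_2 ≅ Z^14.

∂_1: C_1 → C_0 sends each edge [p,q] (with p < q) to q − p. For instance
  ∂[2,3] = [3] − [2].
The 7×21 boundary matrix has rank 6 and Smith normal form diag(1,1,1,1,1,1).

The boundary map ∂_2: C_2 → C_1 sends each 2-simplex [p,q,r] to [q,r] − [p,r] + [p,q]. For instance
  ∂[0,2,6] = [2,6] − [0,6] + [0,2],
  ∂[1,2,3] = [2,3] − [1,3] + [1,2].
The resulting 21×14 matrix has rank 13, and its Smith normal form has invariant factors (1,1,1,1,1,1,1,1,1,1,1,1,1).

From H_k ≅ ker(∂_k) / im(∂_{k+1}) we obtain:

  H_0: rank C_0 − rank ∂_1 = 7 − 6 = 1, and the invariant factors of ∂_1 are all 1, so H_0 ≅ Z.
  H_1: rank ker ∂_1 − rank ∂_2 = (21 − 6) − 13 = 2, and the invariant factors of ∂_2 are all 1, so H_1 ≅ Z^2.
  H_2: rank ker ∂_2 − rank ∂_3 = (14 − 13) − 0 = 1, and there is no ∂_3, so H_2 ≅ Z.

As a check, the Euler characteristic is 7 − 21 + 14 = 0, which agrees with 1 − 2 + 1 = 0.
(K is a triangulation of the torus T^2.)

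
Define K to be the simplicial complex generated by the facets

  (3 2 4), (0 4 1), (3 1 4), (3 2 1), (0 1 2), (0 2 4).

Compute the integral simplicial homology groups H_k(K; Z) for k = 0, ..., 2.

Fix the vertex order 0 < 1 < 2 < 3 < 4 and write every simplex with vertices in increasing order. Then dim K = 2 and the simplices of K are:

  0-simplices (5): [0], [1], [2], [3], [4]
  1-simplices (9): [0,1], [0,2], [0,4], [1,2], [1,3], [1,4], [2,3], [2,4], [3,4]
  2-simplices (6): [0,1,2], [0,1,4], [0,2,4], [1,2,3], [1,3,4], [2,3,4]

Hence C_0 ≅ Z^5, C_1 ≅ Z^9, C_2 ≅ Z^6.

The boundary map ∂_1: C_1 → C_0 sends each edge [p,q] (with p < q) to q − p. For instance
  ∂[3,4] = [4] − [3].
The 5×9 boundary matrix has rank 4 and Smith normal form diag(1,1,1,1).

The boundary map ∂_2: C_2 → C_1 maps a triangle to the signed sum of its edges. For instance
  ∂[1,3,4] = [3,4] − [1,4] + [1,3],
  ∂[0,1,2] = [1,2] − [0,2] + [0,1].
The resulting 9×6 matrix has rank 5, and its Smith normal form has invariant factors (1,1,1,1,1).

Computing H_k = (kernel of ∂_k) / (image of ∂_{k+1}):

  H_0: rank C_0 − rank ∂_1 = 5 − 4 = 1, and the invariant factors of ∂_1 are all 1, so H_0 ≅ Z.
  H_1: rank ker ∂_1 − rank ∂_2 = (9 − 4) − 5 = 0, and the invariant factors of ∂_2 are all 1, so H_1 ≅ 0.
  H_2: rank ker ∂_2 − rank ∂_3 = (6 − 5) − 0 = 1, and there is no ∂_3, so H_2 ≅ Z.

As a check, the Euler characteristic is 5 − 9 + 6 = 2, which agrees with 1 − 0 + 1 = 2.

H_0 = Z,  H_1 = 0,  H_2 = Z.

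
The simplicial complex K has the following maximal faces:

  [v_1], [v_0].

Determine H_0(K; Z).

H_0 ≅ Z^2.

We work with the vertex ordering v_0 < v_1. The simplices of K, each written with vertices in increasing order, are:

  0-simplices (2): [v_0], [v_1]

Hence C_0 ≅ Z^2.

From H_k ≅ ker(∂_k) / im(∂_{k+1}) we obtain:

  H_0: rank C_0 − rank ∂_1 = 2 − 0 = 2, and there is no ∂_1, so H_0 = Z^2.

(K is a triangulation of a set of 2 points.)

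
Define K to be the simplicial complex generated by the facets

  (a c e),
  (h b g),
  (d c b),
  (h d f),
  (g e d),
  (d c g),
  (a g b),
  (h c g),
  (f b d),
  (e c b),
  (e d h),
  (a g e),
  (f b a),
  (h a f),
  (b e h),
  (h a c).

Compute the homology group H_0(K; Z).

Order the vertices as a < b < c < d < e < f < g < h. Listing each simplex with vertices in this order, K has dimension 2 with simplices:

  0-simplices (8): a, b, c, d, e, f, g, h
  1-simplices (24): ab, ac, ae, af, ag, ah, bc, bd, be, bf, bg, bh, cd, ce, cg, ch, de, df, dg, dh, eg, eh, fh, gh
  2-simplices (16): abf, abg, ace, ach, aeg, afh, bcd, bce, bdf, beh, bgh, cdg, cgh, deg, deh, dfh

so the chain groups are C_0 ≅ Z^8, C_1 ≅ Z^24, C_2 ≅ Z^16.

Boundary ∂_1: C_1 → C_0 sends each edge [p,q] (with p < q) to q − p.
This gives a 8×24 integer matrix of rank 7; reducing to Smith normal form yields diagonal entries (1,1,1,1,1,1,1).

∂_2: C_2 → C_1 maps a triangle to the signed sum of its edges. For instance
  ∂abg = bg − ag + ab,
  ∂afh = fh − ah + af.
This gives a 24×16 integer matrix of rank 15; reducing to Smith normal form yields diagonal entries (1,1,1,1,1,1,1,1,1,1,1,1,1,1,1).

Computing H_k = (kernel of ∂_k) / (image of ∂_{k+1}):

  H_0: rank C_0 − rank ∂_1 = 8 − 7 = 1, and the invariant factors of ∂_1 are all 1, so H_0 ≅ Z.

(K is a triangulation of the torus T^2.)

H_0 ≅ Z.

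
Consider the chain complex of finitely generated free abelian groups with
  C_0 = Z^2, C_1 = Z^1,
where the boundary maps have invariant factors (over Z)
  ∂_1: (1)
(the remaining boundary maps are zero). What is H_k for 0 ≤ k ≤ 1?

H_0 ≅ Z,  H_1 = 0.

H_0: b_0 = 2 − 0 − 1 = 1; torsion from ∂_1 factors > 1: none. So H_0 ≅ Z.
H_1: b_1 = 1 − 1 − 0 = 0; torsion from ∂_2 factors > 1: none. So H_1 ≅ 0.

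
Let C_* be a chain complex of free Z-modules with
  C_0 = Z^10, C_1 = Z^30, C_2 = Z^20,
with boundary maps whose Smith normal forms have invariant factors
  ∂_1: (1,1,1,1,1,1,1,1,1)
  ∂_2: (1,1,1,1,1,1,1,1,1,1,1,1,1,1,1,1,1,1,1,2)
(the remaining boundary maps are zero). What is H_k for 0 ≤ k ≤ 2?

H_0 ≅ Z,  H_1 ≅ Z ⊕ Z/2Z,  H_2 = 0.

H_0: b_0 = 10 − 0 − 9 = 1; torsion from ∂_1 factors > 1: none. So H_0 ≅ Z.
H_1: b_1 = 30 − 9 − 20 = 1; torsion from ∂_2 factors > 1: [2]. So H_1 ≅ Z ⊕ Z/2Z.
H_2: b_2 = 20 − 20 − 0 = 0; torsion from ∂_3 factors > 1: none. So H_2 ≅ 0.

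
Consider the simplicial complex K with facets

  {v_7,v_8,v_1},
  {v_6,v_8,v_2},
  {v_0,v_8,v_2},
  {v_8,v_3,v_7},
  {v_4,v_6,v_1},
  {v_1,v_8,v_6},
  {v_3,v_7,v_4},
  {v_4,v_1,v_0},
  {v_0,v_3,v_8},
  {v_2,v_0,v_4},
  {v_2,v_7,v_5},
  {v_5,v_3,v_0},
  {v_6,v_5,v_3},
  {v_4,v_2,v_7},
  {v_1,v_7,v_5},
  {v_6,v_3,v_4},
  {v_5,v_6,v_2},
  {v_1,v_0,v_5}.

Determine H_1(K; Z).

Take the total order v_0 < v_1 < v_2 < v_3 < v_4 < v_5 < v_6 < v_7 < v_8 on the vertex set. Then K (dimension 2) consists of the simplices:

  0-simplices (9): [v_0], [v_1], [v_2], [v_3], [v_4], [v_5], [v_6], [v_7], [v_8]
  1-simplices (27): (27 of them)
  2-simplices (18): (18 of them)

so the chain groups are C_0 ≅ Z^9, C_1 ≅ Z^27, C_2 ≅ Z^18.

∂_1: C_1 → C_0 sends each edge [p,q] (with p < q) to q − p.
The resulting 9×27 matrix has rank 8, and its Smith normal form has invariant factors (1,1,1,1,1,1,1,1).

∂_2: C_2 → C_1 acts by ∂[p,q,r] = [q,r] − [p,r] + [p,q]. For instance
  ∂[v_1,v_5,v_7] = [v_5,v_7] − [v_1,v_7] + [v_1,v_5],
  ∂[v_0,v_3,v_8] = [v_3,v_8] − [v_0,v_8] + [v_0,v_3].
This gives a 27×18 integer matrix of rank 17; reducing to Smith normal form yields diagonal entries (1,1,1,1,1,1,1,1,1,1,1,1,1,1,1,1,1).

From H_k ≅ ker(∂_k) / im(∂_{k+1}) we obtain:

  H_1: rank ker ∂_1 − rank ∂_2 = (27 − 8) − 17 = 2, and the invariant factors of ∂_2 are all 1, so H_1 ≅ Z^2.

H_1 = Z^2.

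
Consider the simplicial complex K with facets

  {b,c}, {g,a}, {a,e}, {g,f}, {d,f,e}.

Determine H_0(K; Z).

H_0 = Z^2.

Fix the vertex order a < b < c < d < e < f < g and write every simplex with vertices in increasing order. Then dim K = 2 and the simplices of K are:

  0-simplices (7): a, b, c, d, e, f, g
  1-simplices (7): ae, ag, bc, de, df, ef, fg
  2-simplices (1): def

giving chain groups C_0 ≅ Z^7, C_1 ≅ Z^7, C_2 ≅ Z^1.

The boundary map ∂_1: C_1 → C_0 maps an edge to its endpoints' difference, ∂[p,q] = q − p. For instance
  ∂ef = f − e.
The resulting 7×7 matrix has rank 5, and its Smith normal form has invariant factors (1,1,1,1,1).

Boundary ∂_2: C_2 → C_1 maps a triangle to the signed sum of its edges. For instance
  ∂def = ef − df + de.
The resulting 7×1 matrix has rank 1, and its Smith normal form has invariant factors (1).

Now H_k = ker ∂_k / im ∂_{k+1}, so:

  H_0: rank C_0 − rank ∂_1 = 7 − 5 = 2, and the invariant factors of ∂_1 are all 1, so H_0 = Z^2.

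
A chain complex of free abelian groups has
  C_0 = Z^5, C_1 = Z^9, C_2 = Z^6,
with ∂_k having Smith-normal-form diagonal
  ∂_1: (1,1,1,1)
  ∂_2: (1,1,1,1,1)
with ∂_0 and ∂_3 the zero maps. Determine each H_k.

H_0 ≅ Z,  H_1 = 0,  H_2 ≅ Z.

H_0: b_0 = 5 − 0 − 4 = 1; torsion from ∂_1 factors > 1: none. So H_0 ≅ Z.
H_1: b_1 = 9 − 4 − 5 = 0; torsion from ∂_2 factors > 1: none. So H_1 ≅ 0.
H_2: b_2 = 6 − 5 − 0 = 1; torsion from ∂_3 factors > 1: none. So H_2 ≅ Z.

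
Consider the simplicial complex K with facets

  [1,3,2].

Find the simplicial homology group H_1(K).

H_1 = 0.

Fix the vertex order 1 < 2 < 3 and write every simplex with vertices in increasing order. Then dim K = 2 and the simplices of K are:

  0-simplices (3): [1], [2], [3]
  1-simplices (3): [1,2], [1,3], [2,3]
  2-simplices (1): [1,2,3]

giving chain groups C_0 ≅ Z^3, C_1 ≅ Z^3, C_2 ≅ Z^1.

The boundary map ∂_1: C_1 → C_0 maps an edge to its endpoints' difference, ∂[p,q] = q − p.
The 3×3 boundary matrix has rank 2 and Smith normal form diag(1,1).

Boundary ∂_2: C_2 → C_1 sends each 2-simplex [p,q,r] to [q,r] − [p,r] + [p,q]. For instance
  ∂[1,2,3] = [2,3] − [1,3] + [1,2].
The 3×1 boundary matrix has rank 1 and Smith normal form diag(1).

Computing H_k = (kernel of ∂_k) / (image of ∂_{k+1}):

  H_1: rank ker ∂_1 − rank ∂_2 = (3 − 2) − 1 = 0, and the invariant factors of ∂_2 are all 1, so H_1 = 0.

(K is a triangulation of the 2-simplex.)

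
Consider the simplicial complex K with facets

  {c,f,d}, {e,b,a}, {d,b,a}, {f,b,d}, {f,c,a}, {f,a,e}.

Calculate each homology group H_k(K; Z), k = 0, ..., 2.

K has 6 vertices, 12 edges, 6 triangles.
rank ∂_0 = 0, rank ∂_1 = 5 ⇒ b_0 = 6 − 0 − 5 = 1; all invariant factors of ∂_1 are 1 so no torsion. So H_0 = Z.
rank ∂_1 = 5, rank ∂_2 = 6 ⇒ b_1 = 12 − 5 − 6 = 1; all invariant factors of ∂_2 are 1 so no torsion. So H_1 = Z.
rank ∂_2 = 6, rank ∂_3 = 0 ⇒ b_2 = 6 − 6 − 0 = 0. So H_2 = 0.

H_0 = Z,  H_1 = Z,  H_2 = 0.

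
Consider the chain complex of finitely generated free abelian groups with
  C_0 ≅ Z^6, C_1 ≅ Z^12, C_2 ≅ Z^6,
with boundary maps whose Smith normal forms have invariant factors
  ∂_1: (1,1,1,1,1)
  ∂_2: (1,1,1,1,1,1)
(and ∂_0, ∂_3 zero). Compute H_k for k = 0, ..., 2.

H_0: b_0 = 6 − 0 − 5 = 1; torsion from ∂_1 factors > 1: none. So H_0 = Z.
H_1: b_1 = 12 − 5 − 6 = 1; torsion from ∂_2 factors > 1: none. So H_1 = Z.
H_2: b_2 = 6 − 6 − 0 = 0; torsion from ∂_3 factors > 1: none. So H_2 = 0.

H_0 = Z,  H_1 = Z,  H_2 = 0.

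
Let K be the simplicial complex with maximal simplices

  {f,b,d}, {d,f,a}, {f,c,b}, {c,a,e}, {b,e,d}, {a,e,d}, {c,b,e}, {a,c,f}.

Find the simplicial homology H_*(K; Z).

H_0 = Z,  H_1 = 0,  H_2 = Z.

K has 6 vertices, 12 edges, 8 triangles.
rank ∂_0 = 0, rank ∂_1 = 5 ⇒ b_0 = 6 − 0 − 5 = 1; all invariant factors of ∂_1 are 1 so no torsion. So H_0 ≅ Z.
rank ∂_1 = 5, rank ∂_2 = 7 ⇒ b_1 = 12 − 5 − 7 = 0; all invariant factors of ∂_2 are 1 so no torsion. So H_1 ≅ 0.
rank ∂_2 = 7, rank ∂_3 = 0 ⇒ b_2 = 8 − 7 − 0 = 1. So H_2 ≅ Z.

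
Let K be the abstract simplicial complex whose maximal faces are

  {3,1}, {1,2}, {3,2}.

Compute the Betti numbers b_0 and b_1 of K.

b_0 = 1, b_1 = 1.

We work with the vertex ordering 1 < 2 < 3. The simplices of K, each written with vertices in increasing order, are:

  0-simplices (3): [1], [2], [3]
  1-simplices (3): [1,2], [1,3], [2,3]

so the chain groups are C_0 ≅ Z^3, C_1 ≅ Z^3.

Boundary ∂_1: C_1 → C_0 maps an edge to its endpoints' difference, ∂[p,q] = q − p.
The 3×3 boundary matrix has rank 2 and Smith normal form diag(1,1).

From H_k ≅ ker(∂_k) / im(∂_{k+1}) we obtain:

  H_0: rank C_0 − rank ∂_1 = 3 − 2 = 1, and the invariant factors of ∂_1 are all 1, so H_0 = Z.
  H_1: rank ker ∂_1 − rank ∂_2 = (3 − 2) − 0 = 1, and there is no ∂_2, so H_1 = Z.

Hence the Betti numbers are b_0 = 1, b_1 = 1.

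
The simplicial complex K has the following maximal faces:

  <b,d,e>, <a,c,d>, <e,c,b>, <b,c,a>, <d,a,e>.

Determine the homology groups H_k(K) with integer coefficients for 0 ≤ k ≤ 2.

Fix the vertex order a < b < c < d < e and write every simplex with vertices in increasing order. Then dim K = 2 and the simplices of K are:

  0-simplices (5): a, b, c, d, e
  1-simplices (10): ab, ac, ad, ae, bc, bd, be, cd, ce, de
  2-simplices (5): abc, acd, ade, bce, bde

giving chain groups C_0 ≅ Z^5, C_1 ≅ Z^10, C_2 ≅ Z^5.

The boundary map ∂_1: C_1 → C_0 sends each edge [p,q] (with p < q) to q − p. For instance
  ∂ac = c − a.
The resulting 5×10 matrix has rank 4, and its Smith normal form has invariant factors (1,1,1,1).

The boundary map ∂_2: C_2 → C_1 sends each 2-simplex [p,q,r] to [q,r] − [p,r] + [p,q]. For instance
  ∂bce = ce − be + bc,
  ∂acd = cd − ad + ac.
As a 10×5 matrix over Z this has rank 5, with invariant factors (1,1,1,1,1).

From H_k ≅ ker(∂_k) / im(∂_{k+1}) we obtain:

  H_0: rank C_0 − rank ∂_1 = 5 − 4 = 1, and the invariant factors of ∂_1 are all 1, so H_0 ≅ Z.
  H_1: rank ker ∂_1 − rank ∂_2 = (10 − 4) − 5 = 1, and the invariant factors of ∂_2 are all 1, so H_1 ≅ Z.
  H_2: rank ker ∂_2 − rank ∂_3 = (5 − 5) − 0 = 0, and there is no ∂_3, so H_2 ≅ 0.

H_0 = Z,  H_1 = Z,  H_2 = 0.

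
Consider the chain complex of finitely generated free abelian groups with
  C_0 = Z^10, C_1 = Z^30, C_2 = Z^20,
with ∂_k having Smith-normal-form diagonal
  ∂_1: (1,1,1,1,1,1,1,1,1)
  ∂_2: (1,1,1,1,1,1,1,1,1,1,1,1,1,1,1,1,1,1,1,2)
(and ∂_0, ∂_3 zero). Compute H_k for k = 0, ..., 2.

H_0: b_0 = 10 − 0 − 9 = 1; torsion from ∂_1 factors > 1: none. So H_0 ≅ Z.
H_1: b_1 = 30 − 9 − 20 = 1; torsion from ∂_2 factors > 1: [2]. So H_1 ≅ Z ⊕ Z/2.
H_2: b_2 = 20 − 20 − 0 = 0; torsion from ∂_3 factors > 1: none. So H_2 ≅ 0.

H_0 ≅ Z,  H_1 ≅ Z ⊕ Z/2,  H_2 = 0.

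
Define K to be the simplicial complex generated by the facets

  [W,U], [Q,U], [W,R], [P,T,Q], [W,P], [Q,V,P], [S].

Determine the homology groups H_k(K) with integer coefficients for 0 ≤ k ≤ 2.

H_0 = Z^2,  H_1 = Z,  H_2 = 0.

Order the vertices as P < Q < R < S < T < U < V < W. Listing each simplex with vertices in this order, K has dimension 2 with simplices:

  0-simplices (8): P, Q, R, S, T, U, V, W
  1-simplices (9): PQ, PT, PV, PW, QT, QU, QV, RW, UW
  2-simplices (2): PQT, PQV

Hence C_0 ≅ Z^8, C_1 ≅ Z^9, C_2 ≅ Z^2.

The boundary map ∂_1: C_1 → C_0 is given by ∂[p,q] = [q] − [p]. For instance
  ∂PV = V − P.
As a 8×9 matrix over Z this has rank 6, with invariant factors (1,1,1,1,1,1).

Boundary ∂_2: C_2 → C_1 sends each 2-simplex [p,q,r] to [q,r] − [p,r] + [p,q]. For instance
  ∂PQV = QV − PV + PQ,
  ∂PQT = QT − PT + PQ.
This gives a 9×2 integer matrix of rank 2; reducing to Smith normal form yields diagonal entries (1,1).

From H_k ≅ ker(∂_k) / im(∂_{k+1}) we obtain:

  H_0: rank C_0 − rank ∂_1 = 8 − 6 = 2, and the invariant factors of ∂_1 are all 1, so H_0 = Z^2.
  H_1: rank ker ∂_1 − rank ∂_2 = (9 − 6) − 2 = 1, and the invariant factors of ∂_2 are all 1, so H_1 = Z.
  H_2: rank ker ∂_2 − rank ∂_3 = (2 − 2) − 0 = 0, and there is no ∂_3, so H_2 = 0.

As a check, the Euler characteristic is 8 − 9 + 2 = 1, which agrees with 2 − 1 + 0 = 1.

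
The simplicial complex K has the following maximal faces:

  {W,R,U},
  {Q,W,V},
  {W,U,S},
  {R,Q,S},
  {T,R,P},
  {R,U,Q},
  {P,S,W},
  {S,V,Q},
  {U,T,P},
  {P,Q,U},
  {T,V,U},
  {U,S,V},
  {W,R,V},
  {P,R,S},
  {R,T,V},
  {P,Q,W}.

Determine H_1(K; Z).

Take the total order P < Q < R < S < T < U < V < W on the vertex set. Then K (dimension 2) consists of the simplices:

  0-simplices (8): P, Q, R, S, T, U, V, W
  1-simplices (24): PQ, PR, PS, PT, PU, PW, QR, QS, QU, QV, QW, RS, RT, RU, RV, RW, SU, SV, SW, TU, TV, UV, UW, VW
  2-simplices (16): PQU, PQW, PRS, PRT, PSW, PTU, QRS, QRU, QSV, QVW, RTV, RUW, RVW, SUV, SUW, TUV

so the chain groups are C_0 ≅ Z^8, C_1 ≅ Z^24, C_2 ≅ Z^16.

∂_1: C_1 → C_0 is given by ∂[p,q] = [q] − [p]. For instance
  ∂SU = U − S.
This gives a 8×24 integer matrix of rank 7; reducing to Smith normal form yields diagonal entries (1,1,1,1,1,1,1).

∂_2: C_2 → C_1 maps a triangle to the signed sum of its edges. For instance
  ∂PQU = QU − PU + PQ,
  ∂TUV = UV − TV + TU.
As a 24×16 matrix over Z this has rank 15, with invariant factors (1,1,1,1,1,1,1,1,1,1,1,1,1,1,1).

Now H_k = ker ∂_k / im ∂_{k+1}, so:

  H_1: rank ker ∂_1 − rank ∂_2 = (24 − 7) − 15 = 2, and the invariant factors of ∂_2 are all 1, so H_1 ≅ Z^2.

H_1 = Z^2.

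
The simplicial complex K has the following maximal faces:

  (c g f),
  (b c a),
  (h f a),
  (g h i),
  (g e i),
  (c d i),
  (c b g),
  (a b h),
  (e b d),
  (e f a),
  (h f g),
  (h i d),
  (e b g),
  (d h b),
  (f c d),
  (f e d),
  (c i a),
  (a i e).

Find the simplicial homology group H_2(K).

Order the vertices as a < b < c < d < e < f < g < h < i. Listing each simplex with vertices in this order, K has dimension 2 with simplices:

  0-simplices (9): a, b, c, d, e, f, g, h, i
  1-simplices (27): ab, ac, ae, af, ah, ai, bc, bd, be, bg, bh, cd, cf, cg, ci, de, df, dh, di, ef, eg, ei, fg, fh, gh, gi, hi
  2-simplices (18): abc, abh, aci, aef, aei, afh, bcg, bde, bdh, beg, cdf, cdi, cfg, def, dhi, egi, fgh, ghi

so the chain groups are C_0 ≅ Z^9, C_1 ≅ Z^27, C_2 ≅ Z^18.

∂_1: C_1 → C_0 sends each edge [p,q] (with p < q) to q − p. For instance
  ∂di = i − d.
As a 9×27 matrix over Z this has rank 8, with invariant factors (1,1,1,1,1,1,1,1).

The boundary map ∂_2: C_2 → C_1 maps a triangle to the signed sum of its edges. For instance
  ∂aci = ci − ai + ac,
  ∂cdi = di − ci + cd.
The resulting 27×18 matrix has rank 17, and its Smith normal form has invariant factors (1,1,1,1,1,1,1,1,1,1,1,1,1,1,1,1,1).

Reading off H_k = ker ∂_k / im ∂_{k+1}:

  H_2: rank ker ∂_2 − rank ∂_3 = (18 − 17) − 0 = 1, and there is no ∂_3, so H_2 = Z.

H_2 = Z.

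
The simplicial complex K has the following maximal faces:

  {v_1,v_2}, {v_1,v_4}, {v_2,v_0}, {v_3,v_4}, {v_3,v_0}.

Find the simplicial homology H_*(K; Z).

We work with the vertex ordering v_0 < v_1 < v_2 < v_3 < v_4. The simplices of K, each written with vertices in increasing order, are:

  0-simplices (5): [v_0], [v_1], [v_2], [v_3], [v_4]
  1-simplices (5): [v_0,v_2], [v_0,v_3], [v_1,v_2], [v_1,v_4], [v_3,v_4]

giving chain groups C_0 ≅ Z^5, C_1 ≅ Z^5.

Boundary ∂_1: C_1 → C_0 maps an edge to its endpoints' difference, ∂[p,q] = q − p. For instance
  ∂[v_1,v_4] = [v_4] − [v_1].
This gives a 5×5 integer matrix of rank 4; reducing to Smith normal form yields diagonal entries (1,1,1,1).

Reading off H_k = ker ∂_k / im ∂_{k+1}:

  H_0: rank C_0 − rank ∂_1 = 5 − 4 = 1, and the invariant factors of ∂_1 are all 1, so H_0 ≅ Z.
  H_1: rank ker ∂_1 − rank ∂_2 = (5 − 4) − 0 = 1, and there is no ∂_2, so H_1 ≅ Z.

As a check, the Euler characteristic is 5 − 5 = 0, which agrees with 1 − 1 = 0.

H_0 = Z,  H_1 = Z.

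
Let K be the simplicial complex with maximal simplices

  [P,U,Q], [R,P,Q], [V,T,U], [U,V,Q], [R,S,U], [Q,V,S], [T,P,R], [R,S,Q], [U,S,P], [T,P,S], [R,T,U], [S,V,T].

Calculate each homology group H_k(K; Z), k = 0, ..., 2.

H_0 = Z,  H_1 = Z/2,  H_2 = 0.

We work with the vertex ordering P < Q < R < S < T < U < V. The simplices of K, each written with vertices in increasing order, are:

  0-simplices (7): P, Q, R, S, T, U, V
  1-simplices (18): PQ, PR, PS, PT, PU, QR, QS, QU, QV, RS, RT, RU, ST, SU, SV, TU, TV, UV
  2-simplices (12): PQR, PQU, PRT, PST, PSU, QRS, QSV, QUV, RSU, RTU, STV, TUV

so the chain groups are C_0 ≅ Z^7, C_1 ≅ Z^18, C_2 ≅ Z^12.

The boundary map ∂_1: C_1 → C_0 sends each edge [p,q] (with p < q) to q − p. For instance
  ∂PT = T − P.
The resulting 7×18 matrix has rank 6, and its Smith normal form has invariant factors (1,1,1,1,1,1).

The boundary map ∂_2: C_2 → C_1 acts by ∂[p,q,r] = [q,r] − [p,r] + [p,q]. For instance
  ∂QUV = UV − QV + QU,
  ∂RTU = TU − RU + RT.
The 18×12 boundary matrix has rank 12 and Smith normal form diag(1,1,1,1,1,1,1,1,1,1,1,2).

Reading off H_k = ker ∂_k / im ∂_{k+1}:

  H_0: rank C_0 − rank ∂_1 = 7 − 6 = 1, and the invariant factors of ∂_1 are all 1, so H_0 ≅ Z.
  H_1: rank ker ∂_1 − rank ∂_2 = (18 − 6) − 12 = 0, and ∂_2 has invariant factor 2 > 1, so H_1 ≅ Z/2.
  H_2: rank ker ∂_2 − rank ∂_3 = (12 − 12) − 0 = 0, and there is no ∂_3, so H_2 ≅ 0.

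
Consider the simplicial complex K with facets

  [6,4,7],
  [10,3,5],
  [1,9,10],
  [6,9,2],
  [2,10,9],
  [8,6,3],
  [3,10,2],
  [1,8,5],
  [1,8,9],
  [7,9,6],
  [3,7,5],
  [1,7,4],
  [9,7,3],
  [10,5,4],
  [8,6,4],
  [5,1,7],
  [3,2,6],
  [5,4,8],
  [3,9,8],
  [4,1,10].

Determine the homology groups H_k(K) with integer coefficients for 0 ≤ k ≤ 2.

H_0 ≅ Z,  H_1 ≅ Z ⊕ Z_2,  H_2 = 0.

We work with the vertex ordering 1 < 2 < 3 < 4 < 5 < 6 < 7 < 8 < 9 < 10. The simplices of K, each written with vertices in increasing order, are:

  0-simplices (10): [1], [2], [3], [4], [5], [6], [7], [8], [9], [10]
  1-simplices (30): (30 of them)
  2-simplices (20): (20 of them)

so the chain groups are C_0 ≅ Z^10, C_1 ≅ Z^30, C_2 ≅ Z^20.

The boundary map ∂_1: C_1 → C_0 maps an edge to its endpoints' difference, ∂[p,q] = q − p.
This gives a 10×30 integer matrix of rank 9; reducing to Smith normal form yields diagonal entries (1,1,1,1,1,1,1,1,1).

Boundary ∂_2: C_2 → C_1 acts by ∂[p,q,r] = [q,r] − [p,r] + [p,q]. For instance
  ∂[3,5,10] = [5,10] − [3,10] + [3,5],
  ∂[4,6,7] = [6,7] − [4,7] + [4,6].
The 30×20 boundary matrix has rank 20 and Smith normal form diag(1,1,1,1,1,1,1,1,1,1,1,1,1,1,1,1,1,1,1,2).

From H_k ≅ ker(∂_k) / im(∂_{k+1}) we obtain:

  H_0: rank C_0 − rank ∂_1 = 10 − 9 = 1, and the invariant factors of ∂_1 are all 1, so H_0 ≅ Z.
  H_1: rank ker ∂_1 − rank ∂_2 = (30 − 9) − 20 = 1, and ∂_2 has invariant factor 2 > 1, so H_1 ≅ Z ⊕ Z_2.
  H_2: rank ker ∂_2 − rank ∂_3 = (20 − 20) − 0 = 0, and there is no ∂_3, so H_2 ≅ 0.

As a check, the Euler characteristic is 10 − 30 + 20 = 0, which agrees with 1 − 1 + 0 = 0.
(K is a triangulation of the Klein bottle.)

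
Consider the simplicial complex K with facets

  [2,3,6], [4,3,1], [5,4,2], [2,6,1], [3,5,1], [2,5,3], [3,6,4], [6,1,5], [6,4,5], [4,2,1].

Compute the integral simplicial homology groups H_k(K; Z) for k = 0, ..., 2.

H_0 ≅ Z,  H_1 ≅ Z/2,  H_2 = 0.

Order the vertices as 1 < 2 < 3 < 4 < 5 < 6. Listing each simplex with vertices in this order, K has dimension 2 with simplices:

  0-simplices (6): [1], [2], [3], [4], [5], [6]
  1-simplices (15): [1,2], [1,3], [1,4], [1,5], [1,6], [2,3], [2,4], [2,5], [2,6], [3,4], [3,5], [3,6], [4,5], [4,6], [5,6]
  2-simplices (10): [1,2,4], [1,2,6], [1,3,4], [1,3,5], [1,5,6], [2,3,5], [2,3,6], [2,4,5], [3,4,6], [4,5,6]

Hence C_0 ≅ Z^6, C_1 ≅ Z^15, C_2 ≅ Z^10.

The boundary map ∂_1: C_1 → C_0 is given by ∂[p,q] = [q] − [p].
The resulting 6×15 matrix has rank 5, and its Smith normal form has invariant factors (1,1,1,1,1).

The boundary map ∂_2: C_2 → C_1 sends each 2-simplex [p,q,r] to [q,r] − [p,r] + [p,q]. For instance
  ∂[1,2,6] = [2,6] − [1,6] + [1,2],
  ∂[4,5,6] = [5,6] − [4,6] + [4,5].
As a 15×10 matrix over Z this has rank 10, with invariant factors (1,1,1,1,1,1,1,1,1,2).

Reading off H_k = ker ∂_k / im ∂_{k+1}:

  H_0: rank C_0 − rank ∂_1 = 6 − 5 = 1, and the invariant factors of ∂_1 are all 1, so H_0 = Z.
  H_1: rank ker ∂_1 − rank ∂_2 = (15 − 5) − 10 = 0, and ∂_2 has invariant factor 2 > 1, so H_1 = Z/2.
  H_2: rank ker ∂_2 − rank ∂_3 = (10 − 10) − 0 = 0, and there is no ∂_3, so H_2 = 0.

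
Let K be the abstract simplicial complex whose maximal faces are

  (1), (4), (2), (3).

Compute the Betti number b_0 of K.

Order the vertices as 1 < 2 < 3 < 4. Listing each simplex with vertices in this order, K has dimension 0 with simplices:

  0-simplices (4): [1], [2], [3], [4]

giving chain groups C_0 ≅ Z^4.

Computing H_k = (kernel of ∂_k) / (image of ∂_{k+1}):

  H_0: rank C_0 − rank ∂_1 = 4 − 0 = 4, and there is no ∂_1, so H_0 = Z^4.

Hence the Betti numbers are b_0 = 4.

b_0 = 4.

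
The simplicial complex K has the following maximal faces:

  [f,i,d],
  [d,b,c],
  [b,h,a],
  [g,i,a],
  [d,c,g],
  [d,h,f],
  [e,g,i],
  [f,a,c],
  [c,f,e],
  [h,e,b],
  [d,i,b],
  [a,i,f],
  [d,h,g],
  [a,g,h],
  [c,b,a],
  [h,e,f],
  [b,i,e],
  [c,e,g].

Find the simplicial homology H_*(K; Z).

K has 9 vertices, 27 edges, 18 triangles.
rank ∂_0 = 0, rank ∂_1 = 8 ⇒ b_0 = 9 − 0 − 8 = 1; all invariant factors of ∂_1 are 1 so no torsion. So H_0 = Z.
rank ∂_1 = 8, rank ∂_2 = 17 ⇒ b_1 = 27 − 8 − 17 = 2; all invariant factors of ∂_2 are 1 so no torsion. So H_1 = Z^2.
rank ∂_2 = 17, rank ∂_3 = 0 ⇒ b_2 = 18 − 17 − 0 = 1. So H_2 = Z.

H_0 ≅ Z,  H_1 ≅ Z^2,  H_2 ≅ Z.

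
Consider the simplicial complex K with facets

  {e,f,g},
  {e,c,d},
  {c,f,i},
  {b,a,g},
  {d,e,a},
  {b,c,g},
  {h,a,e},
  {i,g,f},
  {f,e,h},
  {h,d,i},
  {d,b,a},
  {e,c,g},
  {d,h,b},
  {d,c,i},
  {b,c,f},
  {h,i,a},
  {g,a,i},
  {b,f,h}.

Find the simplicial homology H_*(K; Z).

H_0 = Z,  H_1 = Z ⊕ Z/2Z,  H_2 = 0.

Fix the vertex order a < b < c < d < e < f < g < h < i and write every simplex with vertices in increasing order. Then dim K = 2 and the simplices of K are:

  0-simplices (9): a, b, c, d, e, f, g, h, i
  1-simplices (27): ab, ad, ae, ag, ah, ai, bc, bd, bf, bg, bh, cd, ce, cf, cg, ci, de, dh, di, ef, eg, eh, fg, fh, fi, gi, hi
  2-simplices (18): abd, abg, ade, aeh, agi, ahi, bcf, bcg, bdh, bfh, cde, cdi, ceg, cfi, dhi, efg, efh, fgi

giving chain groups C_0 ≅ Z^9, C_1 ≅ Z^27, C_2 ≅ Z^18.

The boundary map ∂_1: C_1 → C_0 maps an edge to its endpoints' difference, ∂[p,q] = q − p. For instance
  ∂cg = g − c.
The resulting 9×27 matrix has rank 8, and its Smith normal form has invariant factors (1,1,1,1,1,1,1,1).

Boundary ∂_2: C_2 → C_1 sends each 2-simplex [p,q,r] to [q,r] − [p,r] + [p,q]. For instance
  ∂abd = bd − ad + ab,
  ∂fgi = gi − fi + fg.
The 27×18 boundary matrix has rank 18 and Smith normal form diag(1,1,1,1,1,1,1,1,1,1,1,1,1,1,1,1,1,2).

Now H_k = ker ∂_k / im ∂_{k+1}, so:

  H_0: rank C_0 − rank ∂_1 = 9 − 8 = 1, and the invariant factors of ∂_1 are all 1, so H_0 = Z.
  H_1: rank ker ∂_1 − rank ∂_2 = (27 − 8) − 18 = 1, and ∂_2 has invariant factor 2 > 1, so H_1 = Z ⊕ Z/2Z.
  H_2: rank ker ∂_2 − rank ∂_3 = (18 − 18) − 0 = 0, and there is no ∂_3, so H_2 = 0.

As a check, the Euler characteristic is 9 − 27 + 18 = 0, which agrees with 1 − 1 + 0 = 0.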